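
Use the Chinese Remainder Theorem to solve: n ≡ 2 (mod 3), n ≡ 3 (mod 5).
8

Using the Chinese Remainder Theorem:
M = product of moduli = 15
For equation 1: M_1 = 5, 5 ≡ 2 (mod 3), inverse of 5 mod 3 is 2 (check: 2 × 2 = 4 ≡ 1 (mod 3))
For equation 2: M_2 = 3, 3 ≡ 3 (mod 5), inverse of 3 mod 5 is 2 (check: 3 × 2 = 6 ≡ 1 (mod 5))
Combine: n ≡ Σ r_i×M_i×(M_i⁻¹ mod m_i) = 2×5×2 + 3×3×2 = 20 + 18 = 38
38 mod 15 = 8
n ≡ 8 (mod 15)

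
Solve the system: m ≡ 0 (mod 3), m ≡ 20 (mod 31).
M = 3 × 31 = 93. M₁ = 31, y₁ ≡ 1 (mod 3). M₂ = 3, y₂ ≡ 21 (mod 31). m = 0×31×1 + 20×3×21 ≡ 51 (mod 93)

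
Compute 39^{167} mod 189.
135

Using successive squaring:
Binary expansion of 167: 10100111
Powers of 39 mod 189 (each is the square of the previous):
  39^1 ≡ 39 (mod 189)
  39^2 ≡ 39² = 1521 ≡ 9 (mod 189)
  39^4 ≡ 9² = 81 ≡ 81 (mod 189)
  39^8 ≡ 81² = 6561 ≡ 135 (mod 189)
  39^16 ≡ 135² = 18225 ≡ 81 (mod 189)
  39^32 ≡ 81² = 6561 ≡ 135 (mod 189)
  39^64 ≡ 135² = 18225 ≡ 81 (mod 189)
  39^128 ≡ 81² = 6561 ≡ 135 (mod 189)
167 = 128 + 32 + 4 + 2 + 1, so 39^167 = 39^128 × 39^32 × 39^4 × 39^2 × 39^1 ≡ 135 × 135 × 81 × 9 × 39 (mod 189)
Multiplying step by step:
  135 × 135 = 18225 ≡ 81 (mod 189)
  81 × 81 = 6561 ≡ 135 (mod 189)
  135 × 9 = 1215 ≡ 81 (mod 189)
  81 × 39 = 3159 ≡ 135 (mod 189)
Result: 39^167 ≡ 135 (mod 189)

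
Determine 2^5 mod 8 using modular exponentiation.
5 = 4 + 1 (binary 101). Repeated squaring mod 8: 2^1 ≡ 2; 2^2 ≡ 2² = 4 ≡ 4; 2^4 ≡ 4² = 16 ≡ 0. Multiply: 2^5 = 2^4 × 2^1 ≡ 0 × 2 (mod 8): 0 × 2 = 0 ≡ 0. So 2^5 ≡ 0 (mod 8).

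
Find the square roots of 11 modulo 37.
The square roots of 11 mod 37 are 23 and 14. Verify: 23² = 529 ≡ 11 (mod 37)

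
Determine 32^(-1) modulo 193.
32^(-1) ≡ 187 (mod 193). Verification: 32 × 187 = 5984 ≡ 1 (mod 193)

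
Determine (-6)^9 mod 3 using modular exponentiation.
(-6) ≡ 0 (mod 3). 9 = 8 + 1 (binary 1001). Repeated squaring mod 3: 0^1 ≡ 0; 0^2 ≡ 0² = 0 ≡ 0; 0^4 ≡ 0² = 0 ≡ 0; 0^8 ≡ 0² = 0 ≡ 0. Multiply: (-6)^9 ≡ 0^8 × 0^1 ≡ 0 × 0 (mod 3): 0 × 0 = 0 ≡ 0. So (-6)^9 ≡ 0 (mod 3).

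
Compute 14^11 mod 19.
Using repeated squaring. 11 = 8 + 2 + 1 (binary 1011). Repeated squaring mod 19: 14^1 ≡ 14; 14^2 ≡ 14² = 196 ≡ 6; 14^4 ≡ 6² = 36 ≡ 17; 14^8 ≡ 17² = 289 ≡ 4. Multiply: 14^11 = 14^8 × 14^2 × 14^1 ≡ 4 × 6 × 14 (mod 19): 4 × 6 = 24 ≡ 5; 5 × 14 = 70 ≡ 13. So 14^11 ≡ 13 (mod 19).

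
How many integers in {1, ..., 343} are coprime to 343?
294

Prime factorization: 343 = 7^3
Using the formula φ(n) = n × Π(1 - 1/p) for each prime factor p:
φ(343) = 343 × (1 - 1/7)
φ(343) = 294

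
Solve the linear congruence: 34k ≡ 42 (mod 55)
53

Since gcd(34, 55) = 1 divides 42, a solution exists.
Multiply both sides by the inverse of 34 mod 55:
  34^(-1) mod 55 = 34
  x ≡ 34 × 42 ≡ 1428 ≡ 53 (mod 55)
Verification: 34 × 53 = 1802 = 32 × 55 + 42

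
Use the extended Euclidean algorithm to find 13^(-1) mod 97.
Extended GCD: 13(15) + 97(-2) = 1. So 13^(-1) ≡ 15 ≡ 15 (mod 97). Verify: 13 × 15 = 195 ≡ 1 (mod 97)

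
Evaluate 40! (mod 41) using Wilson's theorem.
By Wilson's theorem, (40)! ≡ -1 ≡ 40 (mod 41)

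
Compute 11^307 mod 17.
Using Fermat: 11^{16} ≡ 1 (mod 17). 307 ≡ 3 (mod 16). So 11^{307} ≡ 11^{3} ≡ 5 (mod 17)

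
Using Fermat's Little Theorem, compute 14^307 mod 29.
By Fermat: 14^{28} ≡ 1 (mod 29). 307 ≡ 27 (mod 28). So 14^{307} ≡ 14^{27} ≡ 27 (mod 29)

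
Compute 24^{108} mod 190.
96

Using successive squaring:
Binary expansion of 108: 1101100
Powers of 24 mod 190 (each is the square of the previous):
  24^1 ≡ 24 (mod 190)
  24^2 ≡ 24² = 576 ≡ 6 (mod 190)
  24^4 ≡ 6² = 36 ≡ 36 (mod 190)
  24^8 ≡ 36² = 1296 ≡ 156 (mod 190)
  24^16 ≡ 156² = 24336 ≡ 16 (mod 190)
  24^32 ≡ 16² = 256 ≡ 66 (mod 190)
  24^64 ≡ 66² = 4356 ≡ 176 (mod 190)
108 = 64 + 32 + 8 + 4, so 24^108 = 24^64 × 24^32 × 24^8 × 24^4 ≡ 176 × 66 × 156 × 36 (mod 190)
Multiplying step by step:
  176 × 66 = 11616 ≡ 26 (mod 190)
  26 × 156 = 4056 ≡ 66 (mod 190)
  66 × 36 = 2376 ≡ 96 (mod 190)
Result: 24^108 ≡ 96 (mod 190)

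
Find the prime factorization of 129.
3 × 43

Divide by primes starting from smallest:
129 ÷ 3 = 43
43 ÷ 43 = 1

129 = 3 × 43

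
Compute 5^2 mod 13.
2 = 2 (binary 10). Repeated squaring mod 13: 5^1 ≡ 5; 5^2 ≡ 5² = 25 ≡ 12. So 5^2 ≡ 12 (mod 13).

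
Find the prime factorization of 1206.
2 × 3^2 × 67

Divide by primes starting from smallest:
1206 ÷ 2 = 603
603 ÷ 3 = 201
201 ÷ 3 = 67
67 ÷ 67 = 1

1206 = 2 × 3^2 × 67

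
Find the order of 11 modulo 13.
Powers of 11 mod 13: 11^1≡11, 11^2≡4, 11^3≡5, 11^4≡3, 11^5≡7, 11^6≡12, 11^7≡2, 11^8≡9, 11^9≡8, 11^10≡10, 11^11≡6, 11^12≡1. Order = 12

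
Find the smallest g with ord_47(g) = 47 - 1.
p - 1 = 46 has prime divisors 2, 23. h is a primitive root mod 47 iff h^(46/q) ≢ 1 (mod 47) for each such q.
h = 2: 2^23 ≡ 1, 2^2 ≡ 4 (mod 47); 2^23 ≡ 1, so not a primitive root.
h = 3: 3^23 ≡ 1, 3^2 ≡ 9 (mod 47); 3^23 ≡ 1, so not a primitive root.
h = 4: 4^23 ≡ 1, 4^2 ≡ 16 (mod 47); 4^23 ≡ 1, so not a primitive root.
h = 5: 5^23 ≡ 46, 5^2 ≡ 25 (mod 47); none is 1, so 5 has order 46 and is a primitive root.
The smallest primitive root mod 47 is g = 5.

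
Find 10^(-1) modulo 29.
3

Using Extended Euclidean Algorithm:
gcd(10, 29) = 1
Bezout coefficients: 10 × 3 + 29 × -1 = 1
So 10 × 3 ≡ 1 (mod 29)
The inverse is 3 mod 29 = 3
Verification: 10 × 3 = 30 = 1 × 29 + 1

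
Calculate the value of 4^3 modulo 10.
3 = 2 + 1 (binary 11). Repeated squaring mod 10: 4^1 ≡ 4; 4^2 ≡ 4² = 16 ≡ 6. Multiply: 4^3 = 4^2 × 4^1 ≡ 6 × 4 (mod 10): 6 × 4 = 24 ≡ 4. So 4^3 ≡ 4 (mod 10).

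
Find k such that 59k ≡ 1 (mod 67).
59^(-1) ≡ 25 (mod 67). Verification: 59 × 25 = 1475 ≡ 1 (mod 67)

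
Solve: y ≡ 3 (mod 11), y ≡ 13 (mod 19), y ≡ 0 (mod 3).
M = 11 × 19 × 3 = 627. M₁ = 57, y₁ ≡ 6 (mod 11). M₂ = 33, y₂ ≡ 15 (mod 19). M₃ = 209, y₃ ≡ 2 (mod 3). y = 3×57×6 + 13×33×15 + 0×209×2 ≡ 564 (mod 627)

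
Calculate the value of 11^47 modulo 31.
Using Fermat: 11^{30} ≡ 1 (mod 31). 47 ≡ 17 (mod 30). So 11^{47} ≡ 11^{17} ≡ 3 (mod 31)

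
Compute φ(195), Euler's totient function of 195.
96

Prime factorization: 195 = 3 × 5 × 13
Using the formula φ(n) = n × Π(1 - 1/p) for each prime factor p:
φ(195) = 195 × (1 - 1/3) × (1 - 1/5) × (1 - 1/13)
φ(195) = 96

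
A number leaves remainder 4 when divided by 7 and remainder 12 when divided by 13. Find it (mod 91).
M = 7 × 13 = 91. M₁ = 13, y₁ ≡ 6 (mod 7). M₂ = 7, y₂ ≡ 2 (mod 13). r = 4×13×6 + 12×7×2 ≡ 25 (mod 91)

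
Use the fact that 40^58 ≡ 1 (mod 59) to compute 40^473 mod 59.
By Fermat: 40^{58} ≡ 1 (mod 59). 473 = 8×58 + 9. So 40^{473} ≡ 40^{9} ≡ 47 (mod 59)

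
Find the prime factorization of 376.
2^3 × 47

Divide by primes starting from smallest:
376 ÷ 2 = 188
188 ÷ 2 = 94
94 ÷ 2 = 47
47 ÷ 47 = 1

376 = 2^3 × 47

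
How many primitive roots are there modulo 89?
Number of primitive roots mod 89 = φ(88) = 40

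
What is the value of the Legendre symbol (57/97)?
(57/97) = 57^{48} mod 97 = -1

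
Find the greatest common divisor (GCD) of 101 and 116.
1

Using the Euclidean algorithm:
101 = 0 × 116 + 101
116 = 1 × 101 + 15
101 = 6 × 15 + 11
15 = 1 × 11 + 4
11 = 2 × 4 + 3
4 = 1 × 3 + 1
3 = 3 × 1 + 0

GCD(101, 116) = 1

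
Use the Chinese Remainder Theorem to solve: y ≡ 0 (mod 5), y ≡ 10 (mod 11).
M = 5 × 11 = 55. M₁ = 11, y₁ ≡ 1 (mod 5). M₂ = 5, y₂ ≡ 9 (mod 11). y = 0×11×1 + 10×5×9 ≡ 10 (mod 55)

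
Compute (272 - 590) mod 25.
7

(272 - 590) = -318
-318 mod 25 = 7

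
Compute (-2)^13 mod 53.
Using repeated squaring. (-2) ≡ 51 (mod 53). 13 = 8 + 4 + 1 (binary 1101). Repeated squaring mod 53: 51^1 ≡ 51; 51^2 ≡ 51² = 2601 ≡ 4; 51^4 ≡ 4² = 16 ≡ 16; 51^8 ≡ 16² = 256 ≡ 44. Multiply: (-2)^13 ≡ 51^8 × 51^4 × 51^1 ≡ 44 × 16 × 51 (mod 53): 44 × 16 = 704 ≡ 15; 15 × 51 = 765 ≡ 23. So (-2)^13 ≡ 23 (mod 53).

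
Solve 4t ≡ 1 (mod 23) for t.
6

Using Extended Euclidean Algorithm:
gcd(4, 23) = 1
Bezout coefficients: 4 × 6 + 23 × -1 = 1
So 4 × 6 ≡ 1 (mod 23)
The inverse is 6 mod 23 = 6
Verification: 4 × 6 = 24 = 1 × 23 + 1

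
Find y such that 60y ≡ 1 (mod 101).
60^(-1) ≡ 32 (mod 101). Verification: 60 × 32 = 1920 ≡ 1 (mod 101)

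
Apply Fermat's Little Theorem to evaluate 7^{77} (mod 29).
1

By Fermat's Little Theorem, a^(p-1) ≡ 1 (mod p) for prime p and gcd(a, p) = 1
Here p = 29, so 7^28 ≡ 1 (mod 29)
We can reduce the exponent: 77 mod 28 = 21
So 7^77 ≡ 7^21 (mod 29)
Computing: 7^21 mod 29 = 1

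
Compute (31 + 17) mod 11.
4

(31 + 17) = 48
48 mod 11 = 4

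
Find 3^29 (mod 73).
Using repeated squaring. 29 = 16 + 8 + 4 + 1 (binary 11101). Repeated squaring mod 73: 3^1 ≡ 3; 3^2 ≡ 3² = 9 ≡ 9; 3^4 ≡ 9² = 81 ≡ 8; 3^8 ≡ 8² = 64 ≡ 64; 3^16 ≡ 64² = 4096 ≡ 8. Multiply: 3^29 = 3^16 × 3^8 × 3^4 × 3^1 ≡ 8 × 64 × 8 × 3 (mod 73): 8 × 64 = 512 ≡ 1; 1 × 8 = 8 ≡ 8; 8 × 3 = 24 ≡ 24. So 3^29 ≡ 24 (mod 73).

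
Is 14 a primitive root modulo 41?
p - 1 = 40 has prime divisors 2, 5. Check 14^(40/q) mod 41 for each: 14^(40/2) = 14^20 ≡ 40, 14^(40/5) = 14^8 ≡ 1 (mod 41). Since 14^8 ≡ 1 (mod 41), the order of 14 divides 8 (in fact the order is 8) ≠ 40, so it is not a primitive root.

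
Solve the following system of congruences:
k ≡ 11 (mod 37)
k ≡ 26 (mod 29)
751

Using the Chinese Remainder Theorem:
M = product of moduli = 1073
For equation 1: M_1 = 29, 29 ≡ 29 (mod 37), inverse of 29 mod 37 is 23 (check: 29 × 23 = 667 ≡ 1 (mod 37))
For equation 2: M_2 = 37, 37 ≡ 8 (mod 29), inverse of 37 mod 29 is 11 (check: 8 × 11 = 88 ≡ 1 (mod 29))
Combine: k ≡ Σ r_i×M_i×(M_i⁻¹ mod m_i) = 11×29×23 + 26×37×11 = 7337 + 10582 = 17919
17919 mod 1073 = 751
k ≡ 751 (mod 1073)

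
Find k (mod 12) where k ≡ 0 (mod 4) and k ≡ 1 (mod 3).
M = 4 × 3 = 12. M₁ = 3, y₁ ≡ 3 (mod 4). M₂ = 4, y₂ ≡ 1 (mod 3). k = 0×3×3 + 1×4×1 ≡ 4 (mod 12)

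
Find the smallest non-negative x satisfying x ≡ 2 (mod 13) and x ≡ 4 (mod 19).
M = 13 × 19 = 247. M₁ = 19, y₁ ≡ 11 (mod 13). M₂ = 13, y₂ ≡ 3 (mod 19). x = 2×19×11 + 4×13×3 ≡ 80 (mod 247)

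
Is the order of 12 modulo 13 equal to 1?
No, the actual order is 2, not 1.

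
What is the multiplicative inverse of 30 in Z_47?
30^(-1) ≡ 11 (mod 47). Verification: 30 × 11 = 330 ≡ 1 (mod 47)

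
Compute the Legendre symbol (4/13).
(4/13) = 4^{6} mod 13 = 1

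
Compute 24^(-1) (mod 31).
24^(-1) ≡ 22 (mod 31). Verification: 24 × 22 = 528 ≡ 1 (mod 31)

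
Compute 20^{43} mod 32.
0

Using successive squaring:
Binary expansion of 43: 101011
Powers of 20 mod 32 (each is the square of the previous):
  20^1 ≡ 20 (mod 32)
  20^2 ≡ 20² = 400 ≡ 16 (mod 32)
  20^4 ≡ 16² = 256 ≡ 0 (mod 32)
  20^8 ≡ 0² = 0 ≡ 0 (mod 32)
  20^16 ≡ 0² = 0 ≡ 0 (mod 32)
  20^32 ≡ 0² = 0 ≡ 0 (mod 32)
43 = 32 + 8 + 2 + 1, so 20^43 = 20^32 × 20^8 × 20^2 × 20^1 ≡ 0 × 0 × 16 × 20 (mod 32)
Multiplying step by step:
  0 × 0 = 0 ≡ 0 (mod 32)
  0 × 16 = 0 ≡ 0 (mod 32)
  0 × 20 = 0 ≡ 0 (mod 32)
Result: 20^43 ≡ 0 (mod 32)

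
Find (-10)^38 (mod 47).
Using repeated squaring. (-10) ≡ 37 (mod 47). 38 = 32 + 4 + 2 (binary 100110). Repeated squaring mod 47: 37^1 ≡ 37; 37^2 ≡ 37² = 1369 ≡ 6; 37^4 ≡ 6² = 36 ≡ 36; 37^8 ≡ 36² = 1296 ≡ 27; 37^16 ≡ 27² = 729 ≡ 24; 37^32 ≡ 24² = 576 ≡ 12. Multiply: (-10)^38 ≡ 37^32 × 37^4 × 37^2 ≡ 12 × 36 × 6 (mod 47): 12 × 36 = 432 ≡ 9; 9 × 6 = 54 ≡ 7. So (-10)^38 ≡ 7 (mod 47).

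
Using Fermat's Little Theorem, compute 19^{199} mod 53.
21

By Fermat's Little Theorem, a^(p-1) ≡ 1 (mod p) for prime p and gcd(a, p) = 1
Here p = 53, so 19^52 ≡ 1 (mod 53)
We can reduce the exponent: 199 mod 52 = 43
So 19^199 ≡ 19^43 (mod 53)
Computing: 19^43 mod 53 = 21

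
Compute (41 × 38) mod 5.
3

(41 × 38) = 1558
1558 mod 5 = 3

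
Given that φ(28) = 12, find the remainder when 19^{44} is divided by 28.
By Euler: 19^{12} ≡ 1 (mod 28) since gcd(19, 28) = 1. 44 = 3×12 + 8. So 19^{44} ≡ 19^{8} ≡ 25 (mod 28)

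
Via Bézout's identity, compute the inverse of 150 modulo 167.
Extended GCD: 150(-59) + 167(53) = 1. So 150^(-1) ≡ 108 ≡ 108 (mod 167). Verify: 150 × 108 = 16200 ≡ 1 (mod 167)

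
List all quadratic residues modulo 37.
QRs mod 37: {1, 3, 4, 7, 9, 10, 11, 12, 16, 21, 25, 26, 27, 28, 30, 33, 34, 36}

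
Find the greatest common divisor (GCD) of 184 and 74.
2

Using the Euclidean algorithm:
184 = 2 × 74 + 36
74 = 2 × 36 + 2
36 = 18 × 2 + 0

GCD(184, 74) = 2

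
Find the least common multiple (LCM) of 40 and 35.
280

First find GCD(40, 35) using the Euclidean algorithm:
40 = 1 × 35 + 5
35 = 7 × 5 + 0
GCD(40, 35) = 5

LCM formula: LCM(a, b) = (a × b) / GCD(a, b)
LCM(40, 35) = (40 × 35) / 5
LCM(40, 35) = 1400 / 5
LCM(40, 35) = 280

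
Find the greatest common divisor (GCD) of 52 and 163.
1

Using the Euclidean algorithm:
52 = 0 × 163 + 52
163 = 3 × 52 + 7
52 = 7 × 7 + 3
7 = 2 × 3 + 1
3 = 3 × 1 + 0

GCD(52, 163) = 1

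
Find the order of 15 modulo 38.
Powers of 15 mod 38: 15^1≡15, 15^2≡35, 15^3≡31, 15^4≡9, 15^5≡21, 15^6≡11, 15^7≡13, 15^8≡5, 15^9≡37, 15^10≡23, 15^11≡3, 15^12≡7, 15^13≡29, 15^14≡17, 15^15≡27, 15^16≡25, 15^17≡33, 15^18≡1. Order = 18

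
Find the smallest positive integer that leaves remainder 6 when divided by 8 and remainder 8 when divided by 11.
M = 8 × 11 = 88. M₁ = 11, y₁ ≡ 3 (mod 8). M₂ = 8, y₂ ≡ 7 (mod 11). n = 6×11×3 + 8×8×7 ≡ 30 (mod 88). The smallest positive such number is 30.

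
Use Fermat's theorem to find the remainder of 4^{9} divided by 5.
4

By Fermat's Little Theorem, a^(p-1) ≡ 1 (mod p) for prime p and gcd(a, p) = 1
Here p = 5, so 4^4 ≡ 1 (mod 5)
We can reduce the exponent: 9 mod 4 = 1
So 4^9 ≡ 4^1 (mod 5)
Computing: 4^1 mod 5 = 4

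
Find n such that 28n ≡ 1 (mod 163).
28^(-1) ≡ 99 (mod 163). Verification: 28 × 99 = 2772 ≡ 1 (mod 163)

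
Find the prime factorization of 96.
2^5 × 3

Divide by primes starting from smallest:
96 ÷ 2 = 48
48 ÷ 2 = 24
24 ÷ 2 = 12
12 ÷ 2 = 6
6 ÷ 2 = 3
3 ÷ 3 = 1

96 = 2^5 × 3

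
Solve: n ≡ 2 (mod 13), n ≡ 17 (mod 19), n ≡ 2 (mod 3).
M = 13 × 19 × 3 = 741. M₁ = 57, y₁ ≡ 8 (mod 13). M₂ = 39, y₂ ≡ 1 (mod 19). M₃ = 247, y₃ ≡ 1 (mod 3). n = 2×57×8 + 17×39×1 + 2×247×1 ≡ 587 (mod 741)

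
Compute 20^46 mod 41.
Using Fermat: 20^{40} ≡ 1 (mod 41). 46 ≡ 6 (mod 40). So 20^{46} ≡ 20^{6} ≡ 25 (mod 41)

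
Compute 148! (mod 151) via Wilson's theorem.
(150)! = (148)! × (149) × (150) ≡ -1 (mod 151). So (148)! ≡ -1 × [(150)(149)]^(-1) ≡ 75 (mod 151)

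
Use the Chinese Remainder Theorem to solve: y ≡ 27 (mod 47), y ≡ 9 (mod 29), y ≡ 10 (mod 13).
14973

Using the Chinese Remainder Theorem:
M = product of moduli = 17719
For equation 1: M_1 = 377, 377 ≡ 1 (mod 47), inverse of 377 mod 47 is 1 (check: 1 × 1 = 1 ≡ 1 (mod 47))
For equation 2: M_2 = 611, 611 ≡ 2 (mod 29), inverse of 611 mod 29 is 15 (check: 2 × 15 = 30 ≡ 1 (mod 29))
For equation 3: M_3 = 1363, 1363 ≡ 11 (mod 13), inverse of 1363 mod 13 is 6 (check: 11 × 6 = 66 ≡ 1 (mod 13))
Combine: y ≡ Σ r_i×M_i×(M_i⁻¹ mod m_i) = 27×377×1 + 9×611×15 + 10×1363×6 = 10179 + 82485 + 81780 = 174444
174444 mod 17719 = 14973
y ≡ 14973 (mod 17719)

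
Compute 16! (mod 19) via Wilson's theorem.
(18)! = (16)! × (17) × (18) ≡ -1 (mod 19). So (16)! ≡ -1 × [(18)(17)]^(-1) ≡ 9 (mod 19)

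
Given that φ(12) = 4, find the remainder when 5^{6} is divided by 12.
By Euler: 5^{4} ≡ 1 (mod 12) since gcd(5, 12) = 1. 6 = 1×4 + 2. So 5^{6} ≡ 5^{2} ≡ 1 (mod 12)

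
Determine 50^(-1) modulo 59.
50^(-1) ≡ 13 (mod 59). Verification: 50 × 13 = 650 ≡ 1 (mod 59)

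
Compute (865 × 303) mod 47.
23

(865 × 303) = 262095
262095 mod 47 = 23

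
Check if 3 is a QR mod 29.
By Euler's criterion: 3^{14} ≡ 28 (mod 29). Since this equals -1 (≡ 28), 3 is not a QR.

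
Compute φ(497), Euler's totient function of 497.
420

Prime factorization: 497 = 7 × 71
Using the formula φ(n) = n × Π(1 - 1/p) for each prime factor p:
φ(497) = 497 × (1 - 1/7) × (1 - 1/71)
φ(497) = 420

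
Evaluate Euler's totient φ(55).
40

Prime factorization: 55 = 5 × 11
Using the formula φ(n) = n × Π(1 - 1/p) for each prime factor p:
φ(55) = 55 × (1 - 1/5) × (1 - 1/11)
φ(55) = 40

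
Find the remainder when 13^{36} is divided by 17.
By Fermat: 13^{16} ≡ 1 (mod 17). 36 = 2×16 + 4. So 13^{36} ≡ 13^{4} ≡ 1 (mod 17)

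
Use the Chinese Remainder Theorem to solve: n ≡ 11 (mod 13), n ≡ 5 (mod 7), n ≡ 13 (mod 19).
89

Using the Chinese Remainder Theorem:
M = product of moduli = 1729
For equation 1: M_1 = 133, 133 ≡ 3 (mod 13), inverse of 133 mod 13 is 9 (check: 3 × 9 = 27 ≡ 1 (mod 13))
For equation 2: M_2 = 247, 247 ≡ 2 (mod 7), inverse of 247 mod 7 is 4 (check: 2 × 4 = 8 ≡ 1 (mod 7))
For equation 3: M_3 = 91, 91 ≡ 15 (mod 19), inverse of 91 mod 19 is 14 (check: 15 × 14 = 210 ≡ 1 (mod 19))
Combine: n ≡ Σ r_i×M_i×(M_i⁻¹ mod m_i) = 11×133×9 + 5×247×4 + 13×91×14 = 13167 + 4940 + 16562 = 34669
34669 mod 1729 = 89
n ≡ 89 (mod 1729)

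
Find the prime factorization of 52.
2^2 × 13

Divide by primes starting from smallest:
52 ÷ 2 = 26
26 ÷ 2 = 13
13 ÷ 13 = 1

52 = 2^2 × 13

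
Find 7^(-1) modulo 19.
11

Using Extended Euclidean Algorithm:
gcd(7, 19) = 1
Bezout coefficients: 7 × -8 + 19 × 3 = 1
So 7 × -8 ≡ 1 (mod 19)
The inverse is -8 mod 19 = 11
Verification: 7 × 11 = 77 = 4 × 19 + 1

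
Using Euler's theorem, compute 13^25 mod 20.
By Euler: 13^{8} ≡ 1 (mod 20) since gcd(13, 20) = 1. 25 = 3×8 + 1. So 13^{25} ≡ 13^{1} ≡ 13 (mod 20)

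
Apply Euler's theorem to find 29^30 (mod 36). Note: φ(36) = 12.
By Euler: 29^{12} ≡ 1 (mod 36) since gcd(29, 36) = 1. 30 = 2×12 + 6. So 29^{30} ≡ 29^{6} ≡ 1 (mod 36)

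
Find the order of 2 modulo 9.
Powers of 2 mod 9: 2^1≡2, 2^2≡4, 2^3≡8, 2^4≡7, 2^5≡5, 2^6≡1. Order = 6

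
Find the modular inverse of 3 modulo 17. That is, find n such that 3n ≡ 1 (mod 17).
6

Using Extended Euclidean Algorithm:
gcd(3, 17) = 1
Bezout coefficients: 3 × 6 + 17 × -1 = 1
So 3 × 6 ≡ 1 (mod 17)
The inverse is 6 mod 17 = 6
Verification: 3 × 6 = 18 = 1 × 17 + 1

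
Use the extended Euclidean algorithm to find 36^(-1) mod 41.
Extended GCD: 36(8) + 41(-7) = 1. So 36^(-1) ≡ 8 ≡ 8 (mod 41). Verify: 36 × 8 = 288 ≡ 1 (mod 41)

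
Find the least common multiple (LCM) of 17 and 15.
255

First find GCD(17, 15) using the Euclidean algorithm:
17 = 1 × 15 + 2
15 = 7 × 2 + 1
2 = 2 × 1 + 0
GCD(17, 15) = 1

LCM formula: LCM(a, b) = (a × b) / GCD(a, b)
LCM(17, 15) = (17 × 15) / 1
LCM(17, 15) = 255 / 1
LCM(17, 15) = 255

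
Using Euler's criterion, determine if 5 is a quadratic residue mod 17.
By Euler's criterion: 5^{8} ≡ 16 (mod 17). Since this equals -1 (≡ 16), 5 is not a QR.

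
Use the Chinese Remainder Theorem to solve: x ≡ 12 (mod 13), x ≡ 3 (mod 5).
38

Using the Chinese Remainder Theorem:
M = product of moduli = 65
For equation 1: M_1 = 5, 5 ≡ 5 (mod 13), inverse of 5 mod 13 is 8 (check: 5 × 8 = 40 ≡ 1 (mod 13))
For equation 2: M_2 = 13, 13 ≡ 3 (mod 5), inverse of 13 mod 5 is 2 (check: 3 × 2 = 6 ≡ 1 (mod 5))
Combine: x ≡ Σ r_i×M_i×(M_i⁻¹ mod m_i) = 12×5×8 + 3×13×2 = 480 + 78 = 558
558 mod 65 = 38
x ≡ 38 (mod 65)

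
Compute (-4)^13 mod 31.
Using repeated squaring. (-4) ≡ 27 (mod 31). 13 = 8 + 4 + 1 (binary 1101). Repeated squaring mod 31: 27^1 ≡ 27; 27^2 ≡ 27² = 729 ≡ 16; 27^4 ≡ 16² = 256 ≡ 8; 27^8 ≡ 8² = 64 ≡ 2. Multiply: (-4)^13 ≡ 27^8 × 27^4 × 27^1 ≡ 2 × 8 × 27 (mod 31): 2 × 8 = 16 ≡ 16; 16 × 27 = 432 ≡ 29. So (-4)^13 ≡ 29 (mod 31).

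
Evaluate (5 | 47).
(5/47) = 5^{23} mod 47 = -1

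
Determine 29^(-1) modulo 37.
29^(-1) ≡ 23 (mod 37). Verification: 29 × 23 = 667 ≡ 1 (mod 37)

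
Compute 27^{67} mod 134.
27

Using successive squaring:
Binary expansion of 67: 1000011
Powers of 27 mod 134 (each is the square of the previous):
  27^1 ≡ 27 (mod 134)
  27^2 ≡ 27² = 729 ≡ 59 (mod 134)
  27^4 ≡ 59² = 3481 ≡ 131 (mod 134)
  27^8 ≡ 131² = 17161 ≡ 9 (mod 134)
  27^16 ≡ 9² = 81 ≡ 81 (mod 134)
  27^32 ≡ 81² = 6561 ≡ 129 (mod 134)
  27^64 ≡ 129² = 16641 ≡ 25 (mod 134)
67 = 64 + 2 + 1, so 27^67 = 27^64 × 27^2 × 27^1 ≡ 25 × 59 × 27 (mod 134)
Multiplying step by step:
  25 × 59 = 1475 ≡ 1 (mod 134)
  1 × 27 = 27 ≡ 27 (mod 134)
Result: 27^67 ≡ 27 (mod 134)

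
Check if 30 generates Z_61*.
p - 1 = 60 has prime divisors 2, 3, 5. Check 30^(60/q) mod 61 for each: 30^(60/2) = 30^30 ≡ 60, 30^(60/3) = 30^20 ≡ 13, 30^(60/5) = 30^12 ≡ 34 (mod 61). None of these is 1, so 30 has order 60 = φ(61), so it is a primitive root mod 61.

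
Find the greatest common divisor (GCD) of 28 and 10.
2

Using the Euclidean algorithm:
28 = 2 × 10 + 8
10 = 1 × 8 + 2
8 = 4 × 2 + 0

GCD(28, 10) = 2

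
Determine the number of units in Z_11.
10

Prime factorization: 11 = 11
Using the formula φ(n) = n × Π(1 - 1/p) for each prime factor p:
φ(11) = 11 × (1 - 1/11)
φ(11) = 10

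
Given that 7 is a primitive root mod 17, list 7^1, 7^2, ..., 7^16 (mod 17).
g^1, g^2, ..., g^{16} mod 17: {7, 15, 3, 4, 11, 9, 12, 16, 10, 2, 14, 13, 6, 8, 5, 1}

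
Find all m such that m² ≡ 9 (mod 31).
The square roots of 9 mod 31 are 28 and 3. Verify: 28² = 784 ≡ 9 (mod 31)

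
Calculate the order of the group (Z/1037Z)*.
960

Prime factorization: 1037 = 17 × 61
Using the formula φ(n) = n × Π(1 - 1/p) for each prime factor p:
φ(1037) = 1037 × (1 - 1/17) × (1 - 1/61)
φ(1037) = 960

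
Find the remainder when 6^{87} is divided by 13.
By Fermat: 6^{12} ≡ 1 (mod 13). 87 = 7×12 + 3. So 6^{87} ≡ 6^{3} ≡ 8 (mod 13)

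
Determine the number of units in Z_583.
520

Prime factorization: 583 = 11 × 53
Using the formula φ(n) = n × Π(1 - 1/p) for each prime factor p:
φ(583) = 583 × (1 - 1/11) × (1 - 1/53)
φ(583) = 520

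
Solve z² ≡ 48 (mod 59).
The square roots of 48 mod 59 are 15 and 44. Verify: 15² = 225 ≡ 48 (mod 59)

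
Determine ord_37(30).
Powers of 30 mod 37: 30^1≡30, 30^2≡12, 30^3≡27, 30^4≡33, 30^5≡28, 30^6≡26, 30^7≡3, 30^8≡16, 30^9≡36, 30^10≡7, 30^11≡25, 30^12≡10, 30^13≡4, 30^14≡9, 30^15≡11, 30^16≡34, 30^17≡21, 30^18≡1. Order = 18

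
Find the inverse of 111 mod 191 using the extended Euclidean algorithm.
Extended GCD: 111(74) + 191(-43) = 1. So 111^(-1) ≡ 74 ≡ 74 (mod 191). Verify: 111 × 74 = 8214 ≡ 1 (mod 191)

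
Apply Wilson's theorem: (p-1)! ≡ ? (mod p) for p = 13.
By Wilson's theorem, (12)! ≡ -1 ≡ 12 (mod 13)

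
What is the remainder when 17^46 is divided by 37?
Using Fermat: 17^{36} ≡ 1 (mod 37). 46 ≡ 10 (mod 36). So 17^{46} ≡ 17^{10} ≡ 28 (mod 37)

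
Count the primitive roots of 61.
16

The number of primitive roots modulo p is φ(p-1) = φ(60)
φ(60) = 16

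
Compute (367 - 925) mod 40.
2

(367 - 925) = -558
-558 mod 40 = 2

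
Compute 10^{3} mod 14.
6

Using successive squaring:
Binary expansion of 3: 11
Powers of 10 mod 14 (each is the square of the previous):
  10^1 ≡ 10 (mod 14)
  10^2 ≡ 10² = 100 ≡ 2 (mod 14)
3 = 2 + 1, so 10^3 = 10^2 × 10^1 ≡ 2 × 10 (mod 14)
Multiplying step by step:
  2 × 10 = 20 ≡ 6 (mod 14)
Result: 10^3 ≡ 6 (mod 14)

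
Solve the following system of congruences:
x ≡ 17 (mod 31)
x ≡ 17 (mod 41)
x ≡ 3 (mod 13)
11456

Using the Chinese Remainder Theorem:
M = product of moduli = 16523
For equation 1: M_1 = 533, 533 ≡ 6 (mod 31), inverse of 533 mod 31 is 26 (check: 6 × 26 = 156 ≡ 1 (mod 31))
For equation 2: M_2 = 403, 403 ≡ 34 (mod 41), inverse of 403 mod 41 is 35 (check: 34 × 35 = 1190 ≡ 1 (mod 41))
For equation 3: M_3 = 1271, 1271 ≡ 10 (mod 13), inverse of 1271 mod 13 is 4 (check: 10 × 4 = 40 ≡ 1 (mod 13))
Combine: x ≡ Σ r_i×M_i×(M_i⁻¹ mod m_i) = 17×533×26 + 17×403×35 + 3×1271×4 = 235586 + 239785 + 15252 = 490623
490623 mod 16523 = 11456
x ≡ 11456 (mod 16523)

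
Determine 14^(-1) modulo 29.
14^(-1) ≡ 27 (mod 29). Verification: 14 × 27 = 378 ≡ 1 (mod 29)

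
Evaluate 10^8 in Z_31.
8 = 8 (binary 1000). Repeated squaring mod 31: 10^1 ≡ 10; 10^2 ≡ 10² = 100 ≡ 7; 10^4 ≡ 7² = 49 ≡ 18; 10^8 ≡ 18² = 324 ≡ 14. So 10^8 ≡ 14 (mod 31).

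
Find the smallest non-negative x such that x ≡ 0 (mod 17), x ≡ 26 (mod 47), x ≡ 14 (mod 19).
4726

Using the Chinese Remainder Theorem:
M = product of moduli = 15181
For equation 1: M_1 = 893, 893 ≡ 9 (mod 17), inverse of 893 mod 17 is 2 (check: 9 × 2 = 18 ≡ 1 (mod 17))
For equation 2: M_2 = 323, 323 ≡ 41 (mod 47), inverse of 323 mod 47 is 39 (check: 41 × 39 = 1599 ≡ 1 (mod 47))
For equation 3: M_3 = 799, 799 ≡ 1 (mod 19), inverse of 799 mod 19 is 1 (check: 1 × 1 = 1 ≡ 1 (mod 19))
Combine: x ≡ Σ r_i×M_i×(M_i⁻¹ mod m_i) = 0×893×2 + 26×323×39 + 14×799×1 = 0 + 327522 + 11186 = 338708
338708 mod 15181 = 4726
x ≡ 4726 (mod 15181)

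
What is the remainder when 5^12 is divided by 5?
Using repeated squaring. 5 ≡ 0 (mod 5). 12 = 8 + 4 (binary 1100). Repeated squaring mod 5: 0^1 ≡ 0; 0^2 ≡ 0² = 0 ≡ 0; 0^4 ≡ 0² = 0 ≡ 0; 0^8 ≡ 0² = 0 ≡ 0. Multiply: 5^12 ≡ 0^8 × 0^4 ≡ 0 × 0 (mod 5): 0 × 0 = 0 ≡ 0. So 5^12 ≡ 0 (mod 5).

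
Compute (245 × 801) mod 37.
34

(245 × 801) = 196245
196245 mod 37 = 34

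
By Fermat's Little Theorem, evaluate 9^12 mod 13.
By Fermat's Little Theorem, 9^{12} ≡ 1 (mod 13) since 13 is prime and gcd(9, 13) = 1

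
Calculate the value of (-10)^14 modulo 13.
Using Fermat: (-10)^{12} ≡ 1 (mod 13). 14 ≡ 2 (mod 12). So (-10)^{14} ≡ (-10)^{2} ≡ 9 (mod 13)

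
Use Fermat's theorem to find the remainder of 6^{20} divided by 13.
3

By Fermat's Little Theorem, a^(p-1) ≡ 1 (mod p) for prime p and gcd(a, p) = 1
Here p = 13, so 6^12 ≡ 1 (mod 13)
We can reduce the exponent: 20 mod 12 = 8
So 6^20 ≡ 6^8 (mod 13)
Computing: 6^8 mod 13 = 3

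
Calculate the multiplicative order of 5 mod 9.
Powers of 5 mod 9: 5^1≡5, 5^2≡7, 5^3≡8, 5^4≡4, 5^5≡2, 5^6≡1. Order = 6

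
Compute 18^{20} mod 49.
30

Using successive squaring:
Binary expansion of 20: 10100
Powers of 18 mod 49 (each is the square of the previous):
  18^1 ≡ 18 (mod 49)
  18^2 ≡ 18² = 324 ≡ 30 (mod 49)
  18^4 ≡ 30² = 900 ≡ 18 (mod 49)
  18^8 ≡ 18² = 324 ≡ 30 (mod 49)
  18^16 ≡ 30² = 900 ≡ 18 (mod 49)
20 = 16 + 4, so 18^20 = 18^16 × 18^4 ≡ 18 × 18 (mod 49)
Multiplying step by step:
  18 × 18 = 324 ≡ 30 (mod 49)
Result: 18^20 ≡ 30 (mod 49)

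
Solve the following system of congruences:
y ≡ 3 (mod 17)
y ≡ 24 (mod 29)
343

Using the Chinese Remainder Theorem:
M = product of moduli = 493
For equation 1: M_1 = 29, 29 ≡ 12 (mod 17), inverse of 29 mod 17 is 10 (check: 12 × 10 = 120 ≡ 1 (mod 17))
For equation 2: M_2 = 17, 17 ≡ 17 (mod 29), inverse of 17 mod 29 is 12 (check: 17 × 12 = 204 ≡ 1 (mod 29))
Combine: y ≡ Σ r_i×M_i×(M_i⁻¹ mod m_i) = 3×29×10 + 24×17×12 = 870 + 4896 = 5766
5766 mod 493 = 343
y ≡ 343 (mod 493)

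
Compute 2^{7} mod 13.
11

Using successive squaring:
Binary expansion of 7: 111
Powers of 2 mod 13 (each is the square of the previous):
  2^1 ≡ 2 (mod 13)
  2^2 ≡ 2² = 4 ≡ 4 (mod 13)
  2^4 ≡ 4² = 16 ≡ 3 (mod 13)
7 = 4 + 2 + 1, so 2^7 = 2^4 × 2^2 × 2^1 ≡ 3 × 4 × 2 (mod 13)
Multiplying step by step:
  3 × 4 = 12 ≡ 12 (mod 13)
  12 × 2 = 24 ≡ 11 (mod 13)
Result: 2^7 ≡ 11 (mod 13)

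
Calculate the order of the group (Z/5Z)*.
4

Prime factorization: 5 = 5
Using the formula φ(n) = n × Π(1 - 1/p) for each prime factor p:
φ(5) = 5 × (1 - 1/5)
φ(5) = 4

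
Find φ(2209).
2162

Prime factorization: 2209 = 47^2
Using the formula φ(n) = n × Π(1 - 1/p) for each prime factor p:
φ(2209) = 2209 × (1 - 1/47)
φ(2209) = 2162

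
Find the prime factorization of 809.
809

Divide by primes starting from smallest:
809 ÷ 809 = 1

809 = 809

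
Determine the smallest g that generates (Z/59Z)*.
2

A primitive root g modulo p has order p-1 = 58
Prime divisors of 58: [2, 29]
g is a primitive root iff g^(58/q) ≢ 1 (mod 59) for each prime divisor q
Testing small values:
  g = 2: 2^29 ≡ 58, 2^2 ≡ 4 (mod 59) → none is 1, primitive root!
The smallest primitive root is 2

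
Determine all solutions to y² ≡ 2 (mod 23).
The square roots of 2 mod 23 are 18 and 5. Verify: 18² = 324 ≡ 2 (mod 23)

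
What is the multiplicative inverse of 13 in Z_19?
3

Using Extended Euclidean Algorithm:
gcd(13, 19) = 1
Bezout coefficients: 13 × 3 + 19 × -2 = 1
So 13 × 3 ≡ 1 (mod 19)
The inverse is 3 mod 19 = 3
Verification: 13 × 3 = 39 = 2 × 19 + 1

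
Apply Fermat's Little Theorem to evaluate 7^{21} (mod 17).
11

By Fermat's Little Theorem, a^(p-1) ≡ 1 (mod p) for prime p and gcd(a, p) = 1
Here p = 17, so 7^16 ≡ 1 (mod 17)
We can reduce the exponent: 21 mod 16 = 5
So 7^21 ≡ 7^5 (mod 17)
Computing: 7^5 mod 17 = 11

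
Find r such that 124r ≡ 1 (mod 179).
124^(-1) ≡ 13 (mod 179). Verification: 124 × 13 = 1612 ≡ 1 (mod 179)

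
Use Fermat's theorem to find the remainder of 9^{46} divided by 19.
9

By Fermat's Little Theorem, a^(p-1) ≡ 1 (mod p) for prime p and gcd(a, p) = 1
Here p = 19, so 9^18 ≡ 1 (mod 19)
We can reduce the exponent: 46 mod 18 = 10
So 9^46 ≡ 9^10 (mod 19)
Computing: 9^10 mod 19 = 9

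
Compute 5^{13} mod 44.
37

Using successive squaring:
Binary expansion of 13: 1101
Powers of 5 mod 44 (each is the square of the previous):
  5^1 ≡ 5 (mod 44)
  5^2 ≡ 5² = 25 ≡ 25 (mod 44)
  5^4 ≡ 25² = 625 ≡ 9 (mod 44)
  5^8 ≡ 9² = 81 ≡ 37 (mod 44)
13 = 8 + 4 + 1, so 5^13 = 5^8 × 5^4 × 5^1 ≡ 37 × 9 × 5 (mod 44)
Multiplying step by step:
  37 × 9 = 333 ≡ 25 (mod 44)
  25 × 5 = 125 ≡ 37 (mod 44)
Result: 5^13 ≡ 37 (mod 44)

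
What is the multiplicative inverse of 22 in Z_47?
22^(-1) ≡ 15 (mod 47). Verification: 22 × 15 = 330 ≡ 1 (mod 47)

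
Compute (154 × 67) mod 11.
0

(154 × 67) = 10318
10318 mod 11 = 0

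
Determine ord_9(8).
Powers of 8 mod 9: 8^1≡8, 8^2≡1. Order = 2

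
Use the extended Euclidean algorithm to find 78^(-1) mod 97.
Extended GCD: 78(-46) + 97(37) = 1. So 78^(-1) ≡ 51 ≡ 51 (mod 97). Verify: 78 × 51 = 3978 ≡ 1 (mod 97)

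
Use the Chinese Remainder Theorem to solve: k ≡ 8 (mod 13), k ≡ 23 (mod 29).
255

Using the Chinese Remainder Theorem:
M = product of moduli = 377
For equation 1: M_1 = 29, 29 ≡ 3 (mod 13), inverse of 29 mod 13 is 9 (check: 3 × 9 = 27 ≡ 1 (mod 13))
For equation 2: M_2 = 13, 13 ≡ 13 (mod 29), inverse of 13 mod 29 is 9 (check: 13 × 9 = 117 ≡ 1 (mod 29))
Combine: k ≡ Σ r_i×M_i×(M_i⁻¹ mod m_i) = 8×29×9 + 23×13×9 = 2088 + 2691 = 4779
4779 mod 377 = 255
k ≡ 255 (mod 377)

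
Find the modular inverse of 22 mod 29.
22^(-1) ≡ 4 (mod 29). Verification: 22 × 4 = 88 ≡ 1 (mod 29)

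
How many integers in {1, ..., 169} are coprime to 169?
156

Prime factorization: 169 = 13^2
Using the formula φ(n) = n × Π(1 - 1/p) for each prime factor p:
φ(169) = 169 × (1 - 1/13)
φ(169) = 156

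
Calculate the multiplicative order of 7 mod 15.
Powers of 7 mod 15: 7^1≡7, 7^2≡4, 7^3≡13, 7^4≡1. Order = 4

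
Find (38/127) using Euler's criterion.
(38/127) = 38^{63} mod 127 = 1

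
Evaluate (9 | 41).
(9/41) = 9^{20} mod 41 = 1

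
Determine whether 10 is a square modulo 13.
By Euler's criterion: 10^{6} ≡ 1 (mod 13). Since this equals 1, 10 is a QR.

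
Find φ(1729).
1296

Prime factorization: 1729 = 7 × 13 × 19
Using the formula φ(n) = n × Π(1 - 1/p) for each prime factor p:
φ(1729) = 1729 × (1 - 1/7) × (1 - 1/13) × (1 - 1/19)
φ(1729) = 1296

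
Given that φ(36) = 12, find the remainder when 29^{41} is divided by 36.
By Euler: 29^{12} ≡ 1 (mod 36) since gcd(29, 36) = 1. 41 = 3×12 + 5. So 29^{41} ≡ 29^{5} ≡ 5 (mod 36)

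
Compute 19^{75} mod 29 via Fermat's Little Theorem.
8

By Fermat's Little Theorem, a^(p-1) ≡ 1 (mod p) for prime p and gcd(a, p) = 1
Here p = 29, so 19^28 ≡ 1 (mod 29)
We can reduce the exponent: 75 mod 28 = 19
So 19^75 ≡ 19^19 (mod 29)
Computing: 19^19 mod 29 = 8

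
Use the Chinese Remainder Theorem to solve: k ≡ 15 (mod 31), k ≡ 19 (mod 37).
759

Using the Chinese Remainder Theorem:
M = product of moduli = 1147
For equation 1: M_1 = 37, 37 ≡ 6 (mod 31), inverse of 37 mod 31 is 26 (check: 6 × 26 = 156 ≡ 1 (mod 31))
For equation 2: M_2 = 31, 31 ≡ 31 (mod 37), inverse of 31 mod 37 is 6 (check: 31 × 6 = 186 ≡ 1 (mod 37))
Combine: k ≡ Σ r_i×M_i×(M_i⁻¹ mod m_i) = 15×37×26 + 19×31×6 = 14430 + 3534 = 17964
17964 mod 1147 = 759
k ≡ 759 (mod 1147)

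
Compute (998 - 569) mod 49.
37

(998 - 569) = 429
429 mod 49 = 37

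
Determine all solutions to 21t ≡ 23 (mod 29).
8

Since gcd(21, 29) = 1 divides 23, a solution exists.
Multiply both sides by the inverse of 21 mod 29:
  21^(-1) mod 29 = 18
  x ≡ 18 × 23 ≡ 414 ≡ 8 (mod 29)
Verification: 21 × 8 = 168 = 5 × 29 + 23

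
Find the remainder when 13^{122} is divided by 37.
By Fermat: 13^{36} ≡ 1 (mod 37). 122 = 3×36 + 14. So 13^{122} ≡ 13^{14} ≡ 25 (mod 37)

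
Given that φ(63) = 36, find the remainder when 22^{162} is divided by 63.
By Euler: 22^{36} ≡ 1 (mod 63) since gcd(22, 63) = 1. 162 = 4×36 + 18. So 22^{162} ≡ 22^{18} ≡ 1 (mod 63)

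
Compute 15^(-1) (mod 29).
2

Using Extended Euclidean Algorithm:
gcd(15, 29) = 1
Bezout coefficients: 15 × 2 + 29 × -1 = 1
So 15 × 2 ≡ 1 (mod 29)
The inverse is 2 mod 29 = 2
Verification: 15 × 2 = 30 = 1 × 29 + 1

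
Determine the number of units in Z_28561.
26364

Prime factorization: 28561 = 13^4
Using the formula φ(n) = n × Π(1 - 1/p) for each prime factor p:
φ(28561) = 28561 × (1 - 1/13)
φ(28561) = 26364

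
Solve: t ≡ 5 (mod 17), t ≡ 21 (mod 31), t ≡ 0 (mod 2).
M = 17 × 31 × 2 = 1054. M₁ = 62, y₁ ≡ 14 (mod 17). M₂ = 34, y₂ ≡ 21 (mod 31). M₃ = 527, y₃ ≡ 1 (mod 2). t = 5×62×14 + 21×34×21 + 0×527×1 ≡ 362 (mod 1054)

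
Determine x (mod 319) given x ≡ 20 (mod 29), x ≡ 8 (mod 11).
107

Using the Chinese Remainder Theorem:
M = product of moduli = 319
For equation 1: M_1 = 11, 11 ≡ 11 (mod 29), inverse of 11 mod 29 is 8 (check: 11 × 8 = 88 ≡ 1 (mod 29))
For equation 2: M_2 = 29, 29 ≡ 7 (mod 11), inverse of 29 mod 11 is 8 (check: 7 × 8 = 56 ≡ 1 (mod 11))
Combine: x ≡ Σ r_i×M_i×(M_i⁻¹ mod m_i) = 20×11×8 + 8×29×8 = 1760 + 1856 = 3616
3616 mod 319 = 107
x ≡ 107 (mod 319)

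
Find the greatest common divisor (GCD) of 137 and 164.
1

Using the Euclidean algorithm:
137 = 0 × 164 + 137
164 = 1 × 137 + 27
137 = 5 × 27 + 2
27 = 13 × 2 + 1
2 = 2 × 1 + 0

GCD(137, 164) = 1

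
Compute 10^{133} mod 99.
10

Using successive squaring:
Binary expansion of 133: 10000101
Powers of 10 mod 99 (each is the square of the previous):
  10^1 ≡ 10 (mod 99)
  10^2 ≡ 10² = 100 ≡ 1 (mod 99)
  10^4 ≡ 1² = 1 ≡ 1 (mod 99)
  10^8 ≡ 1² = 1 ≡ 1 (mod 99)
  10^16 ≡ 1² = 1 ≡ 1 (mod 99)
  10^32 ≡ 1² = 1 ≡ 1 (mod 99)
  10^64 ≡ 1² = 1 ≡ 1 (mod 99)
  10^128 ≡ 1² = 1 ≡ 1 (mod 99)
133 = 128 + 4 + 1, so 10^133 = 10^128 × 10^4 × 10^1 ≡ 1 × 1 × 10 (mod 99)
Multiplying step by step:
  1 × 1 = 1 ≡ 1 (mod 99)
  1 × 10 = 10 ≡ 10 (mod 99)
Result: 10^133 ≡ 10 (mod 99)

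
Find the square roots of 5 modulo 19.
The square roots of 5 mod 19 are 9 and 10. Verify: 9² = 81 ≡ 5 (mod 19)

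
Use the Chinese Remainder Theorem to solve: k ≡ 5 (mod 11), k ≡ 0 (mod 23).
M = 11 × 23 = 253. M₁ = 23, y₁ ≡ 1 (mod 11). M₂ = 11, y₂ ≡ 21 (mod 23). k = 5×23×1 + 0×11×21 ≡ 115 (mod 253)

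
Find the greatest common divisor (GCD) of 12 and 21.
3

Using the Euclidean algorithm:
12 = 0 × 21 + 12
21 = 1 × 12 + 9
12 = 1 × 9 + 3
9 = 3 × 3 + 0

GCD(12, 21) = 3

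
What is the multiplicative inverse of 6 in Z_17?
3

Using Extended Euclidean Algorithm:
gcd(6, 17) = 1
Bezout coefficients: 6 × 3 + 17 × -1 = 1
So 6 × 3 ≡ 1 (mod 17)
The inverse is 3 mod 17 = 3
Verification: 6 × 3 = 18 = 1 × 17 + 1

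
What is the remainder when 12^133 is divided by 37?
Using Fermat: 12^{36} ≡ 1 (mod 37). 133 ≡ 25 (mod 36). So 12^{133} ≡ 12^{25} ≡ 9 (mod 37)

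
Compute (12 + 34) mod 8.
6

(12 + 34) = 46
46 mod 8 = 6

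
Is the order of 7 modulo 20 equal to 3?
No, the actual order is 4, not 3.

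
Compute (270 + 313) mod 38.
13

(270 + 313) = 583
583 mod 38 = 13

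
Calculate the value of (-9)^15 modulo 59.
Using repeated squaring. (-9) ≡ 50 (mod 59). 15 = 8 + 4 + 2 + 1 (binary 1111). Repeated squaring mod 59: 50^1 ≡ 50; 50^2 ≡ 50² = 2500 ≡ 22; 50^4 ≡ 22² = 484 ≡ 12; 50^8 ≡ 12² = 144 ≡ 26. Multiply: (-9)^15 ≡ 50^8 × 50^4 × 50^2 × 50^1 ≡ 26 × 12 × 22 × 50 (mod 59): 26 × 12 = 312 ≡ 17; 17 × 22 = 374 ≡ 20; 20 × 50 = 1000 ≡ 56. So (-9)^15 ≡ 56 (mod 59).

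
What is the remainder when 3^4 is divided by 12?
4 = 4 (binary 100). Repeated squaring mod 12: 3^1 ≡ 3; 3^2 ≡ 3² = 9 ≡ 9; 3^4 ≡ 9² = 81 ≡ 9. So 3^4 ≡ 9 (mod 12).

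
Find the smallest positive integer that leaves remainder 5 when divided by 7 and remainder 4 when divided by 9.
M = 7 × 9 = 63. M₁ = 9, y₁ ≡ 4 (mod 7). M₂ = 7, y₂ ≡ 4 (mod 9). k = 5×9×4 + 4×7×4 ≡ 40 (mod 63). The smallest positive such number is 40.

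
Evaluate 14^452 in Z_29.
Using Fermat: 14^{28} ≡ 1 (mod 29). 452 ≡ 4 (mod 28). So 14^{452} ≡ 14^{4} ≡ 20 (mod 29)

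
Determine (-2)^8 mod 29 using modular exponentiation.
(-2) ≡ 27 (mod 29). 8 = 8 (binary 1000). Repeated squaring mod 29: 27^1 ≡ 27; 27^2 ≡ 27² = 729 ≡ 4; 27^4 ≡ 4² = 16 ≡ 16; 27^8 ≡ 16² = 256 ≡ 24. So (-2)^8 ≡ 24 (mod 29).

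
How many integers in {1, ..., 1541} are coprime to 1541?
1452

Prime factorization: 1541 = 23 × 67
Using the formula φ(n) = n × Π(1 - 1/p) for each prime factor p:
φ(1541) = 1541 × (1 - 1/23) × (1 - 1/67)
φ(1541) = 1452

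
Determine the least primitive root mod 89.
p - 1 = 88 has prime divisors 2, 11. h is a primitive root mod 89 iff h^(88/q) ≢ 1 (mod 89) for each such q.
h = 2: 2^44 ≡ 1, 2^8 ≡ 78 (mod 89); 2^44 ≡ 1, so not a primitive root.
h = 3: 3^44 ≡ 88, 3^8 ≡ 64 (mod 89); none is 1, so 3 has order 88 and is a primitive root.
The smallest primitive root mod 89 is g = 3.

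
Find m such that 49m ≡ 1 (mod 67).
49^(-1) ≡ 26 (mod 67). Verification: 49 × 26 = 1274 ≡ 1 (mod 67)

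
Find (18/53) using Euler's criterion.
(18/53) = 18^{26} mod 53 = -1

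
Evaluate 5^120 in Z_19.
Using Fermat: 5^{18} ≡ 1 (mod 19). 120 ≡ 12 (mod 18). So 5^{120} ≡ 5^{12} ≡ 11 (mod 19)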